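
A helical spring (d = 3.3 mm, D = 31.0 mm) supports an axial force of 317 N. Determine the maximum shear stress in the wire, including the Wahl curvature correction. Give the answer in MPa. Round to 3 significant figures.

804 MPa

Spring index C = D/d = 31.0/3.3 = 9.3939
K_W = (4C−1)/(4C−4) + 0.615/C = 36.576/33.576 + 0.0655 = 1.1548
τ₀ = 8FD/(πd³) = 8·317·31.0/(π·3.3³) = 78616/112.9 = 696.34 MPa
τ_max = K·τ₀ = 1.1548 × 696.34 = 804.14 MPa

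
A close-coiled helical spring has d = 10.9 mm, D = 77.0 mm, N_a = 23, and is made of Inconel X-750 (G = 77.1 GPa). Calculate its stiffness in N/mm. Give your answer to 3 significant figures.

k = Gd⁴/(8D³N_a) = (77.1×10³ × 10.9⁴) / (8 × 77.0³ × 23)
  = 1.08833e+09 / 8.40021e+07 = 12.956 N/mm

13.0 N/mm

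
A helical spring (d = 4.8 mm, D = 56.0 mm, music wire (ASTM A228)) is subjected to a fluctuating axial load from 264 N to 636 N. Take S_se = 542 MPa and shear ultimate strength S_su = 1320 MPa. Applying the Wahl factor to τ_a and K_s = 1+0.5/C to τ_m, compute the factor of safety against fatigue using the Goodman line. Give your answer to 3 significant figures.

1.05

C = D/d = 56.0/4.8 = 11.6667; K_W = (4C−1)/(4C−4)+0.615/C = 1.1230; K_s = 1+0.5/C = 1.0429
F_a = (F_max−F_min)/2 = 186 N; F_m = (F_max+F_min)/2 = 450 N
τ_a = K_W·8F_aD/(πd³) = 1.1230 × 239.84 = 269.34 MPa
τ_m = K_s·8F_mD/(πd³) = 1.0429 × 580.25 = 605.12 MPa
Goodman: 1/n_f = τ_a/S_se + τ_m/S_su = 269.34/542 + 605.12/1320 = 0.49694 + 0.45842 = 0.95537
n_f = 1/0.95537 = 1.047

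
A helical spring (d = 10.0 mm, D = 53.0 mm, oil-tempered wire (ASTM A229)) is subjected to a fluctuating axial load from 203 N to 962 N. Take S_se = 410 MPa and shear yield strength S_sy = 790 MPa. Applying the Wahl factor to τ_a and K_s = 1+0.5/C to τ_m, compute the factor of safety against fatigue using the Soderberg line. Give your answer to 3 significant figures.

3.70

C = D/d = 53.0/10.0 = 5.3000; K_W = (4C−1)/(4C−4)+0.615/C = 1.2905; K_s = 1+0.5/C = 1.0943
F_a = (F_max−F_min)/2 = 379.5 N; F_m = (F_max+F_min)/2 = 582.5 N
τ_a = K_W·8F_aD/(πd³) = 1.2905 × 51.219 = 66.095 MPa
τ_m = K_s·8F_mD/(πd³) = 1.0943 × 78.616 = 86.033 MPa
Soderberg: 1/n_f = τ_a/S_se + τ_m/S_sy = 66.095/410 + 86.033/790 = 0.16121 + 0.10890 = 0.27011
n_f = 1/0.27011 = 3.702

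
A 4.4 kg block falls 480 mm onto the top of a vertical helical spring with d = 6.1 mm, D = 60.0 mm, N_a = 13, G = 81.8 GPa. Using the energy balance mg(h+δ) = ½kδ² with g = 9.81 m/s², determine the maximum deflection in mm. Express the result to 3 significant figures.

99.6 mm

k = Gd⁴/(8D³N_a) = (81.8×10³)(6.1⁴)/(8·60.0³·13) = 5.0418 N/mm
W = mg = 4.4 × 9.81 = 43.164 N
½kδ² − Wδ − Wh = 0 → δ = (W + √(W² + 2kWh))/k
δ = (43.164 + √(1863.1 + 208919))/5.0418 = (43.164 + 459.11)/5.0418 = 99.622 mm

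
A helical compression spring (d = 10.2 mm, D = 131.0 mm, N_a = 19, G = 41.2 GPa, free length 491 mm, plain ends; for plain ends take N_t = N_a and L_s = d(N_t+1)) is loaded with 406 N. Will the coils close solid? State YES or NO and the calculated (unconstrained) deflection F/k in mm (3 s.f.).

YES, δ = 311 mm

k = Gd⁴/(8D³N_a) = (41.2×10³)(10.2⁴)/(8·131.0³·19) = 1.3051 N/mm
N_t = 19; L_s = 10.2·20 = 204 mm; δ_solid = L₀ − L_s = 491 − 204 = 287 mm
δ = F/k = 406/1.3051 = 311.09 mm
δ ≥ δ_solid → spring goes solid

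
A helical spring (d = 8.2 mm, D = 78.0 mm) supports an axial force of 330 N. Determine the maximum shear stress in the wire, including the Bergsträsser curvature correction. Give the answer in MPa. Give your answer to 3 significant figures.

136 MPa

Spring index C = D/d = 78.0/8.2 = 9.5122
K_B = (4C+2)/(4C−3) = 40.049/35.049 = 1.1427
τ₀ = 8FD/(πd³) = 8·330·78.0/(π·8.2³) = 205920/1732.2 = 118.88 MPa
τ_max = K·τ₀ = 1.1427 × 118.88 = 135.84 MPa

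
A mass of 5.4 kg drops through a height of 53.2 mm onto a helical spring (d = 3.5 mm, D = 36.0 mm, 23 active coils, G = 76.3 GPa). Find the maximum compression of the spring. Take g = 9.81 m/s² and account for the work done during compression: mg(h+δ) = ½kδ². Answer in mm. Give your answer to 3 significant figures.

116 mm

k = Gd⁴/(8D³N_a) = (76.3×10³)(3.5⁴)/(8·36.0³·23) = 1.3337 N/mm
W = mg = 5.4 × 9.81 = 52.974 N
½kδ² − Wδ − Wh = 0 → δ = (W + √(W² + 2kWh))/k
δ = (52.974 + √(2806.2 + 7517.54))/1.3337 = (52.974 + 101.61)/1.3337 = 115.9 mm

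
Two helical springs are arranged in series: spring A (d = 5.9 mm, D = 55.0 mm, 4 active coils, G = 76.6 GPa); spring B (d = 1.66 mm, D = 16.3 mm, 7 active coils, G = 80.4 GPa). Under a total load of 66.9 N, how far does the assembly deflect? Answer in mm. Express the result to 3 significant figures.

30.4 mm

k_A = Gd⁴/(8D³N_a) = (76.6×10³)(5.9⁴)/(8·55.0³·4) = 17.434 N/mm
k_B = Gd⁴/(8D³N_a) = (80.4×10³)(1.66⁴)/(8·16.3³·7) = 2.5173 N/mm
Series: 1/k_eq = 1/17.434 + 1/2.5173 = 0.45461; k_eq = 2.1997 N/mm
δ = F/k_eq = 66.9/2.1997 = 30.413 mm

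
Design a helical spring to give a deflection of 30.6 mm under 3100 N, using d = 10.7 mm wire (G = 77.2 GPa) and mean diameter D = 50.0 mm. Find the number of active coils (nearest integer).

10

Required rate k = F/δ = 3100/30.6 = 101.31 N/mm
N_a = Gd⁴/(8D³k) = (77.2×10³ × 10.7⁴)/(8 × 50.0³ × 101.31)
    = 1.01193e+09 / 1.01307e+08 = 9.989 → 10 coils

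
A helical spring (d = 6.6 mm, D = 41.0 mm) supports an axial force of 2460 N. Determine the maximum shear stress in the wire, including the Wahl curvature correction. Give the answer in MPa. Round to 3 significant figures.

1110 MPa

Spring index C = D/d = 41.0/6.6 = 6.2121
K_W = (4C−1)/(4C−4) + 0.615/C = 23.848/20.848 + 0.0990 = 1.2429
τ₀ = 8FD/(πd³) = 8·2460·41.0/(π·6.6³) = 806880/903.2 = 893.36 MPa
τ_max = K·τ₀ = 1.2429 × 893.36 = 1110.4 MPa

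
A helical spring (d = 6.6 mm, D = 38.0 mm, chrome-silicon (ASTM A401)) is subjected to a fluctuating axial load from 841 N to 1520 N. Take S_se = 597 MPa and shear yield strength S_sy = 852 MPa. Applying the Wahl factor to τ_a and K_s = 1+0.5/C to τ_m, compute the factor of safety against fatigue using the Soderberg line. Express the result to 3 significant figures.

C = D/d = 38.0/6.6 = 5.7576; K_W = (4C−1)/(4C−4)+0.615/C = 1.2645; K_s = 1+0.5/C = 1.0868
F_a = (F_max−F_min)/2 = 339.5 N; F_m = (F_max+F_min)/2 = 1180.5 N
τ_a = K_W·8F_aD/(πd³) = 1.2645 × 114.27 = 144.49 MPa
τ_m = K_s·8F_mD/(πd³) = 1.0868 × 397.34 = 431.84 MPa
Soderberg: 1/n_f = τ_a/S_se + τ_m/S_sy = 144.49/597 + 431.84/852 = 0.24203 + 0.50686 = 0.74888
n_f = 1/0.74888 = 1.335

1.34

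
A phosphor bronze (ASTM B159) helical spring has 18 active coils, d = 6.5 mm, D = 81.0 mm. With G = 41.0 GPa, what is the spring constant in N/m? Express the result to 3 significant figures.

k = Gd⁴/(8D³N_a) = (41.0×10³ × 6.5⁴) / (8 × 81.0³ × 18)
  = 7.31876e+07 / 7.65275e+07 = 0.95636 N/mm = 956.36 N/m

956 N/m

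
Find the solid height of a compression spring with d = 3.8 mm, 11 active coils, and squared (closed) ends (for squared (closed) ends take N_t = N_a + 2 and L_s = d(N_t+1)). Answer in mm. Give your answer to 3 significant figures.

squared (closed) ends: N_t = N_a + 2 = 11 + 2 = 13
L_s = d·(N_t+1) = 3.8 × 14 = 53.2 mm

53.2 mm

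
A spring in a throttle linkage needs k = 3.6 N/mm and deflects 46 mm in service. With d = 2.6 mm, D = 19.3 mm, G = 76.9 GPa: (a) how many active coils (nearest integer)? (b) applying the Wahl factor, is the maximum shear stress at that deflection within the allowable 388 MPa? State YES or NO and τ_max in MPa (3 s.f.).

N_a = Gd⁴/(8D³k) = (76.9×10³)(2.6⁴)/(8·19.3³·3.6) = 16.97 → N_a = 17
Actual rate k = Gd⁴/(8D³·17) = 3.5943 N/mm
Working load F = kδ = 3.5943·46 = 165.34 N
C = 19.3/2.6 = 7.4231; K_W = (4C−1)/(4C−4)+0.615/C = 1.1996
τ_max = K_W·8FD/(πd³) = 1.1996·462.32 = 554.61 MPa
τ_max > 388 MPa → exceeds allowable

(a) 17 coils; (b) NO, τ_max = 555 MPa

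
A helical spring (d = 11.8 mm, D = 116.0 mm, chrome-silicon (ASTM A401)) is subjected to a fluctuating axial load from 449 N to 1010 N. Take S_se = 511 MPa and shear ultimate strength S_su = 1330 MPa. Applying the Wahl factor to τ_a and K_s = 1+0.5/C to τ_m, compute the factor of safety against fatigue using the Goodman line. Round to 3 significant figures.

C = D/d = 116.0/11.8 = 9.8305; K_W = (4C−1)/(4C−4)+0.615/C = 1.1475; K_s = 1+0.5/C = 1.0509
F_a = (F_max−F_min)/2 = 280.5 N; F_m = (F_max+F_min)/2 = 729.5 N
τ_a = K_W·8F_aD/(πd³) = 1.1475 × 50.43 = 57.868 MPa
τ_m = K_s·8F_mD/(πd³) = 1.0509 × 131.15 = 137.82 MPa
Goodman: 1/n_f = τ_a/S_se + τ_m/S_su = 57.868/511 + 137.82/1330 = 0.11324 + 0.10363 = 0.21687
n_f = 1/0.21687 = 4.611

4.61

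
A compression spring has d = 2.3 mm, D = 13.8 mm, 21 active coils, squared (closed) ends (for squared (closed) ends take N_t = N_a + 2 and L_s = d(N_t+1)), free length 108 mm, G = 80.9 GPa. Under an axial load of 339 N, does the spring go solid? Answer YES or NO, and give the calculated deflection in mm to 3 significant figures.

k = Gd⁴/(8D³N_a) = (80.9×10³)(2.3⁴)/(8·13.8³·21) = 5.1276 N/mm
N_t = 23; L_s = 2.3·24 = 55.2 mm; δ_solid = L₀ − L_s = 108 − 55.2 = 52.8 mm
δ = F/k = 339/5.1276 = 66.113 mm
δ ≥ δ_solid → spring goes solid

YES, δ = 66.1 mm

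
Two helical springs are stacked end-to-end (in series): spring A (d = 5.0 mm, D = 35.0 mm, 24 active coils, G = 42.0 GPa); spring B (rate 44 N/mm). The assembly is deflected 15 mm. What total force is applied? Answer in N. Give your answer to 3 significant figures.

k_A = Gd⁴/(8D³N_a) = (42.0×10³)(5.0⁴)/(8·35.0³·24) = 3.1888 N/mm
Series: 1/k_eq = 1/3.1888 + 1/44 = 0.33633; k_eq = 2.9733 N/mm
F = k_eq·δ = 2.9733·15 = 44.599 N

44.6 N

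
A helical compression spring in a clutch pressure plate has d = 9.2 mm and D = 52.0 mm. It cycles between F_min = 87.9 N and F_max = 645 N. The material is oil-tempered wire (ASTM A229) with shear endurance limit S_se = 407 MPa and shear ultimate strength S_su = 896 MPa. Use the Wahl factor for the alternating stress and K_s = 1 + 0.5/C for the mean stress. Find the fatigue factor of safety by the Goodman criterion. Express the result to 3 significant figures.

C = D/d = 52.0/9.2 = 5.6522; K_W = (4C−1)/(4C−4)+0.615/C = 1.2700; K_s = 1+0.5/C = 1.0885
F_a = (F_max−F_min)/2 = 278.55 N; F_m = (F_max+F_min)/2 = 366.45 N
τ_a = K_W·8F_aD/(πd³) = 1.2700 × 47.368 = 60.158 MPa
τ_m = K_s·8F_mD/(πd³) = 1.0885 × 62.315 = 67.828 MPa
Goodman: 1/n_f = τ_a/S_se + τ_m/S_su = 60.158/407 + 67.828/896 = 0.14781 + 0.07570 = 0.22351
n_f = 1/0.22351 = 4.474

4.47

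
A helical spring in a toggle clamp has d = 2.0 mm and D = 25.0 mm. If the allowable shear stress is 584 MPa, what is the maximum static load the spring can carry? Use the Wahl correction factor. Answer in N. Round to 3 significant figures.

C = D/d = 25.0/2.0 = 12.5000
K_W = (4C−1)/(4C−4) + 0.615/C = 49.000/46.000 + 0.0492 = 1.1144
τ_max = K·8FD/(πd³) → F_max = τ_allow·πd³/(8DK)
F_max = 584·π·2.0³/(8·25.0·1.1144) = 14678/222.88 = 65.853 N

65.9 N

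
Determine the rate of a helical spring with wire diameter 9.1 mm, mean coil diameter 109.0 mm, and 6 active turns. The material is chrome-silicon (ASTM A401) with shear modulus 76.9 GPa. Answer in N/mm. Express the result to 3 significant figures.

8.48 N/mm

k = Gd⁴/(8D³N_a) = (76.9×10³ × 9.1⁴) / (8 × 109.0³ × 6)
  = 5.27341e+08 / 6.21614e+07 = 8.4834 N/mm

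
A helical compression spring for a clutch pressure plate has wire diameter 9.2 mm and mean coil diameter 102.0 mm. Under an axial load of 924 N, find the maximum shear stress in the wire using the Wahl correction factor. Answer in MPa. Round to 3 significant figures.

348 MPa

Spring index C = D/d = 102.0/9.2 = 11.0870
K_W = (4C−1)/(4C−4) + 0.615/C = 43.348/40.348 + 0.0555 = 1.1298
τ₀ = 8FD/(πd³) = 8·924·102.0/(π·9.2³) = 753984/2446.3 = 308.21 MPa
τ_max = K·τ₀ = 1.1298 × 308.21 = 348.22 MPa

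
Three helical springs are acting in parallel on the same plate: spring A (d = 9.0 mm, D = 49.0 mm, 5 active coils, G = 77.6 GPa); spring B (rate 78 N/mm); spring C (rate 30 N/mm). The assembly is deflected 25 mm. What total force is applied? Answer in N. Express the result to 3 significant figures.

5400 N

k_A = Gd⁴/(8D³N_a) = (77.6×10³)(9.0⁴)/(8·49.0³·5) = 108.19 N/mm
Parallel: k_eq = 108.19 + 78 + 30 = 216.19 N/mm
F = k_eq·δ = 216.19·25 = 5404.7 N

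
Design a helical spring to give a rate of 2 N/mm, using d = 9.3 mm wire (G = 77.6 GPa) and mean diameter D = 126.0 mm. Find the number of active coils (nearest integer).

N_a = Gd⁴/(8D³k) = (77.6×10³ × 9.3⁴)/(8 × 126.0³ × 2)
    = 5.80488e+08 / 3.2006e+07 = 18.14 → 18 coils

18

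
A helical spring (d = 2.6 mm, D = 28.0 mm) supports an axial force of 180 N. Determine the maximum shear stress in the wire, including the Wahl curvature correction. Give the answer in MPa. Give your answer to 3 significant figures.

Spring index C = D/d = 28.0/2.6 = 10.7692
K_W = (4C−1)/(4C−4) + 0.615/C = 42.077/39.077 + 0.0571 = 1.1339
τ₀ = 8FD/(πd³) = 8·180·28.0/(π·2.6³) = 40320/55.217 = 730.21 MPa
τ_max = K·τ₀ = 1.1339 × 730.21 = 827.98 MPa

828 MPa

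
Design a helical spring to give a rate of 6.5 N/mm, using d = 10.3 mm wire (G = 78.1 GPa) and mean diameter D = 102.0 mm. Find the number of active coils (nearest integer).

16

N_a = Gd⁴/(8D³k) = (78.1×10³ × 10.3⁴)/(8 × 102.0³ × 6.5)
    = 8.79022e+08 / 5.51828e+07 = 15.93 → 16 coils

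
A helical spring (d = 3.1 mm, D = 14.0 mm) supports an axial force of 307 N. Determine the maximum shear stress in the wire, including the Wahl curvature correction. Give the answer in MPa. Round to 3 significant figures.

496 MPa

Spring index C = D/d = 14.0/3.1 = 4.5161
K_W = (4C−1)/(4C−4) + 0.615/C = 17.065/14.065 + 0.1362 = 1.3495
τ₀ = 8FD/(πd³) = 8·307·14.0/(π·3.1³) = 34384/93.591 = 367.39 MPa
τ_max = K·τ₀ = 1.3495 × 367.39 = 495.78 MPa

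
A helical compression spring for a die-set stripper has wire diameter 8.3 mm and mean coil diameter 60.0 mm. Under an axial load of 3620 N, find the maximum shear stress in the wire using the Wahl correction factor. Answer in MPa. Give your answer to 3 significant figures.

1170 MPa

Spring index C = D/d = 60.0/8.3 = 7.2289
K_W = (4C−1)/(4C−4) + 0.615/C = 27.916/24.916 + 0.0851 = 1.2055
τ₀ = 8FD/(πd³) = 8·3620·60.0/(π·8.3³) = 1.7376e+06/1796.3 = 967.31 MPa
τ_max = K·τ₀ = 1.2055 × 967.31 = 1166.1 MPa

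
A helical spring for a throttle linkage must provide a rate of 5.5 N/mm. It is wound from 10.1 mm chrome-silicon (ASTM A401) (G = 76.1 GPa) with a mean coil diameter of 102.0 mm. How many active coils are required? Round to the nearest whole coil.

N_a = Gd⁴/(8D³k) = (76.1×10³ × 10.1⁴)/(8 × 102.0³ × 5.5)
    = 7.919e+08 / 4.66932e+07 = 16.96 → 17 coils

17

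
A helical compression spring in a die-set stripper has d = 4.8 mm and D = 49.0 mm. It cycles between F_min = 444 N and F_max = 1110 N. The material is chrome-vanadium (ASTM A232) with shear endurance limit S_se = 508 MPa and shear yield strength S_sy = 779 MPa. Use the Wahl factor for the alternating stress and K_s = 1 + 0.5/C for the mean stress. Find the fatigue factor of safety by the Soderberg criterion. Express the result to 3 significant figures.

0.494

C = D/d = 49.0/4.8 = 10.2083; K_W = (4C−1)/(4C−4)+0.615/C = 1.1417; K_s = 1+0.5/C = 1.0490
F_a = (F_max−F_min)/2 = 333 N; F_m = (F_max+F_min)/2 = 777 N
τ_a = K_W·8F_aD/(πd³) = 1.1417 × 375.71 = 428.95 MPa
τ_m = K_s·8F_mD/(πd³) = 1.0490 × 876.66 = 919.6 MPa
Soderberg: 1/n_f = τ_a/S_se + τ_m/S_sy = 428.95/508 + 919.6/779 = 0.84439 + 1.18049 = 2.0249
n_f = 1/2.0249 = 0.4939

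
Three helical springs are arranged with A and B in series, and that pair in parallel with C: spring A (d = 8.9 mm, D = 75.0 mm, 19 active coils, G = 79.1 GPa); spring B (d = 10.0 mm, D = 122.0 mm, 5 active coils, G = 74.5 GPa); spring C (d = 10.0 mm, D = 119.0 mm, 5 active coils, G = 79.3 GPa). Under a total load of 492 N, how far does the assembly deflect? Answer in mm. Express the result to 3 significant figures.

30.4 mm

k_A = Gd⁴/(8D³N_a) = (79.1×10³)(8.9⁴)/(8·75.0³·19) = 7.7394 N/mm
k_B = Gd⁴/(8D³N_a) = (74.5×10³)(10.0⁴)/(8·122.0³·5) = 10.257 N/mm
k_C = Gd⁴/(8D³N_a) = (79.3×10³)(10.0⁴)/(8·119.0³·5) = 11.764 N/mm
Springs A,B series: k_AB = 1/(1/7.7394+1/10.257) = 4.411 N/mm; parallel with C: k_eq = 4.411+11.764 = 16.176 N/mm
δ = F/k_eq = 492/16.176 = 30.416 mm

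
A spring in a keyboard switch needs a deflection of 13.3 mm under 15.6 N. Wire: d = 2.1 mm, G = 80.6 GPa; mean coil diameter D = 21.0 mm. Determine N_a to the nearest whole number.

Required rate k = F/δ = 15.6/13.3 = 1.1729 N/mm
N_a = Gd⁴/(8D³k) = (80.6×10³ × 2.1⁴)/(8 × 21.0³ × 1.1729)
    = 1.56752e+06 / 86900.2 = 18.04 → 18 coils

18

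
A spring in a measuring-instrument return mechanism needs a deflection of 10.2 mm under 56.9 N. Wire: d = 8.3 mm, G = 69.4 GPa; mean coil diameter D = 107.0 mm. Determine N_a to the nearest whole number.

6

Required rate k = F/δ = 56.9/10.2 = 5.5784 N/mm
N_a = Gd⁴/(8D³k) = (69.4×10³ × 8.3⁴)/(8 × 107.0³ × 5.5784)
    = 3.29361e+08 / 5.46705e+07 = 6.024 → 6 coils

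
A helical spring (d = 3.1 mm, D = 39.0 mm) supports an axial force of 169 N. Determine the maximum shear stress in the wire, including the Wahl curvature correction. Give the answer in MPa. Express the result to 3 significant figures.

627 MPa

Spring index C = D/d = 39.0/3.1 = 12.5806
K_W = (4C−1)/(4C−4) + 0.615/C = 49.323/46.323 + 0.0489 = 1.1136
τ₀ = 8FD/(πd³) = 8·169·39.0/(π·3.1³) = 52728/93.591 = 563.39 MPa
τ_max = K·τ₀ = 1.1136 × 563.39 = 627.41 MPa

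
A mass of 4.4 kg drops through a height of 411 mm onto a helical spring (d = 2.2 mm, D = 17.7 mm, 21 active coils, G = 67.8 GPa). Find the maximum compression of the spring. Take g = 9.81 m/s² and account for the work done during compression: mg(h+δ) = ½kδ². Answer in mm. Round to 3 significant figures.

172 mm

k = Gd⁴/(8D³N_a) = (67.8×10³)(2.2⁴)/(8·17.7³·21) = 1.7049 N/mm
W = mg = 4.4 × 9.81 = 43.164 N
½kδ² − Wδ − Wh = 0 → δ = (W + √(W² + 2kWh))/k
δ = (43.164 + √(1863.1 + 60490.2))/1.7049 = (43.164 + 249.71)/1.7049 = 171.78 mm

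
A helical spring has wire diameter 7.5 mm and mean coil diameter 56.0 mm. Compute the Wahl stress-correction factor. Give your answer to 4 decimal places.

1.1983

C = D/d = 56.0/7.5 = 7.4667
K_W = (4C−1)/(4C−4) + 0.615/C = 28.867/25.867 + 0.0824 = 1.1983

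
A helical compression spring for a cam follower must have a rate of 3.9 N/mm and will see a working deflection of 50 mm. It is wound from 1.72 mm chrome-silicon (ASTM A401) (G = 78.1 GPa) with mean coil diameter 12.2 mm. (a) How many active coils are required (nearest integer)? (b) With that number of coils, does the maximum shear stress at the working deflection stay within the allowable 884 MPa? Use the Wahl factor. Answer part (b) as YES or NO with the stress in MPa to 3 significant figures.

(a) 12 coils; (b) NO, τ_max = 1450 MPa

N_a = Gd⁴/(8D³k) = (78.1×10³)(1.72⁴)/(8·12.2³·3.9) = 12.07 → N_a = 12
Actual rate k = Gd⁴/(8D³·12) = 3.9212 N/mm
Working load F = kδ = 3.9212·50 = 196.06 N
C = 12.2/1.72 = 7.0930; K_W = (4C−1)/(4C−4)+0.615/C = 1.2098
τ_max = K_W·8FD/(πd³) = 1.2098·1197 = 1448.1 MPa
τ_max > 884 MPa → exceeds allowable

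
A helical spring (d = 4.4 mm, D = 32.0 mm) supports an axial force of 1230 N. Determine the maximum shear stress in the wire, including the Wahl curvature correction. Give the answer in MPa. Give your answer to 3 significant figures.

Spring index C = D/d = 32.0/4.4 = 7.2727
K_W = (4C−1)/(4C−4) + 0.615/C = 28.091/25.091 + 0.0846 = 1.2041
τ₀ = 8FD/(πd³) = 8·1230·32.0/(π·4.4³) = 314880/267.61 = 1176.6 MPa
τ_max = K·τ₀ = 1.2041 × 1176.6 = 1416.8 MPa

1420 MPa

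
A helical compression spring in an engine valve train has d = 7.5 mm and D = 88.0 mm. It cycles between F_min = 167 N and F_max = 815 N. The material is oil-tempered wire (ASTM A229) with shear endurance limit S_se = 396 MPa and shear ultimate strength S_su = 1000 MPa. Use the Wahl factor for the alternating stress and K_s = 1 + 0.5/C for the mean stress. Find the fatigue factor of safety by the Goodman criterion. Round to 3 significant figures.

1.32

C = D/d = 88.0/7.5 = 11.7333; K_W = (4C−1)/(4C−4)+0.615/C = 1.1223; K_s = 1+0.5/C = 1.0426
F_a = (F_max−F_min)/2 = 324 N; F_m = (F_max+F_min)/2 = 491 N
τ_a = K_W·8F_aD/(πd³) = 1.1223 × 172.1 = 193.15 MPa
τ_m = K_s·8F_mD/(πd³) = 1.0426 × 260.81 = 271.92 MPa
Goodman: 1/n_f = τ_a/S_se + τ_m/S_su = 193.15/396 + 271.92/1000 = 0.48775 + 0.27192 = 0.75967
n_f = 1/0.75967 = 1.316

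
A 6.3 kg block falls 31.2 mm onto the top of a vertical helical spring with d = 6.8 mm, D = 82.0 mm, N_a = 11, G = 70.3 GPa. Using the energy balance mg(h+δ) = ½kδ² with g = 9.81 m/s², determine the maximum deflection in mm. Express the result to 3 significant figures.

k = Gd⁴/(8D³N_a) = (70.3×10³)(6.8⁴)/(8·82.0³·11) = 3.0979 N/mm
W = mg = 6.3 × 9.81 = 61.803 N
½kδ² − Wδ − Wh = 0 → δ = (W + √(W² + 2kWh))/k
δ = (61.803 + √(3819.6 + 11947.1))/3.0979 = (61.803 + 125.57)/3.0979 = 60.482 mm

60.5 mm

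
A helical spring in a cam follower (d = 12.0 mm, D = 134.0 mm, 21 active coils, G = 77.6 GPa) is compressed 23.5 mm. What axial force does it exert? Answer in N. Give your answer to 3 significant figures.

93.5 N

k = Gd⁴/(8D³N_a) = (77.6×10³)(12.0⁴)/(8·134.0³·21) = 3.9807 N/mm
F = k·δ = 3.9807 × 23.5 = 93.547 N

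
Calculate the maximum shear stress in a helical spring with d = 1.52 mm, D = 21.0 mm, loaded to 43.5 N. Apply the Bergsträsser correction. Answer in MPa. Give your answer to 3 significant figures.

Spring index C = D/d = 21.0/1.52 = 13.8158
K_B = (4C+2)/(4C−3) = 57.263/52.263 = 1.0957
τ₀ = 8FD/(πd³) = 8·43.5·21.0/(π·1.52³) = 7308/11.033 = 662.4 MPa
τ_max = K·τ₀ = 1.0957 × 662.4 = 725.77 MPa

726 MPa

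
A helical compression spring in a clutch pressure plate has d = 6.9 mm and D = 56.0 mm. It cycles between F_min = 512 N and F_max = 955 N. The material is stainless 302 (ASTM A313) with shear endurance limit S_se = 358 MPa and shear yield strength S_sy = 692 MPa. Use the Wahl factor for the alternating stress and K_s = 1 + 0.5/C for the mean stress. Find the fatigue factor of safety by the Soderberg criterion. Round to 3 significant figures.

C = D/d = 56.0/6.9 = 8.1159; K_W = (4C−1)/(4C−4)+0.615/C = 1.1812; K_s = 1+0.5/C = 1.0616
F_a = (F_max−F_min)/2 = 221.5 N; F_m = (F_max+F_min)/2 = 733.5 N
τ_a = K_W·8F_aD/(πd³) = 1.1812 × 96.151 = 113.57 MPa
τ_m = K_s·8F_mD/(πd³) = 1.0616 × 318.41 = 338.02 MPa
Soderberg: 1/n_f = τ_a/S_se + τ_m/S_sy = 113.57/358 + 338.02/692 = 0.31724 + 0.48847 = 0.80571
n_f = 1/0.80571 = 1.241

1.24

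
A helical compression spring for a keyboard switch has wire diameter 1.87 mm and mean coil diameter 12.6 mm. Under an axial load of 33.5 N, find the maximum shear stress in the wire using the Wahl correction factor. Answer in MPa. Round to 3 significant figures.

Spring index C = D/d = 12.6/1.87 = 6.7380
K_W = (4C−1)/(4C−4) + 0.615/C = 25.952/22.952 + 0.0913 = 1.2220
τ₀ = 8FD/(πd³) = 8·33.5·12.6/(π·1.87³) = 3376.8/20.544 = 164.37 MPa
τ_max = K·τ₀ = 1.2220 × 164.37 = 200.86 MPa

201 MPa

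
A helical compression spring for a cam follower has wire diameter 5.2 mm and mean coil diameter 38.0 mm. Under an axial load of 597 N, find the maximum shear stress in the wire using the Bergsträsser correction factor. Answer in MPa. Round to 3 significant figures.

489 MPa

Spring index C = D/d = 38.0/5.2 = 7.3077
K_B = (4C+2)/(4C−3) = 31.231/26.231 = 1.1906
τ₀ = 8FD/(πd³) = 8·597·38.0/(π·5.2³) = 181488/441.73 = 410.85 MPa
τ_max = K·τ₀ = 1.1906 × 410.85 = 489.17 MPa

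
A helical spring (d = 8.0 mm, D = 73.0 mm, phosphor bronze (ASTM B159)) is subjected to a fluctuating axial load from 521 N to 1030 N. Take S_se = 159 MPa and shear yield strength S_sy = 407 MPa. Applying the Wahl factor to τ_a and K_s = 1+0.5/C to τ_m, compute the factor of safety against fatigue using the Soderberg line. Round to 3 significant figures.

0.712

C = D/d = 73.0/8.0 = 9.1250; K_W = (4C−1)/(4C−4)+0.615/C = 1.1597; K_s = 1+0.5/C = 1.0548
F_a = (F_max−F_min)/2 = 254.5 N; F_m = (F_max+F_min)/2 = 775.5 N
τ_a = K_W·8F_aD/(πd³) = 1.1597 × 92.402 = 107.16 MPa
τ_m = K_s·8F_mD/(πd³) = 1.0548 × 281.56 = 296.99 MPa
Soderberg: 1/n_f = τ_a/S_se + τ_m/S_sy = 107.16/159 + 296.99/407 = 0.67396 + 0.72971 = 1.4037
n_f = 1/1.4037 = 0.7124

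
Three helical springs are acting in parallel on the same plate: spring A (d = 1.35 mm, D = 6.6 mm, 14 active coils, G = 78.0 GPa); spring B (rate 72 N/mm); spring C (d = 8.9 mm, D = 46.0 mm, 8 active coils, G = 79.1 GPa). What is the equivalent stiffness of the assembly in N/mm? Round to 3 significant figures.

160 N/mm

k_A = Gd⁴/(8D³N_a) = (78.0×10³)(1.35⁴)/(8·6.6³·14) = 8.046 N/mm
k_C = Gd⁴/(8D³N_a) = (79.1×10³)(8.9⁴)/(8·46.0³·8) = 79.668 N/mm
Parallel: k_eq = 8.046 + 72 + 79.668 = 159.71 N/mm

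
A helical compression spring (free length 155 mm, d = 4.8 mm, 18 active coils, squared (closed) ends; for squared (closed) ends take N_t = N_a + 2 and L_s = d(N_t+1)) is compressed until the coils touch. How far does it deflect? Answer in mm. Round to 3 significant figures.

N_t = 20; L_s = 4.8·21 = 100.8 mm
δ_solid = L₀ − L_s = 155 − 100.8 = 54.2 mm

54.2 mm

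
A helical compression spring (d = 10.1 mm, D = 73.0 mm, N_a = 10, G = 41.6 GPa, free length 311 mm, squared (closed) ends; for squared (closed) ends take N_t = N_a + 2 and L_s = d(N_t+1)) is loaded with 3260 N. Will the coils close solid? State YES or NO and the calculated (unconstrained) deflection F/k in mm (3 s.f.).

k = Gd⁴/(8D³N_a) = (41.6×10³)(10.1⁴)/(8·73.0³·10) = 13.91 N/mm
N_t = 12; L_s = 10.1·13 = 131.3 mm; δ_solid = L₀ − L_s = 311 − 131.3 = 179.7 mm
δ = F/k = 3260/13.91 = 234.37 mm
δ ≥ δ_solid → spring goes solid

YES, δ = 234 mm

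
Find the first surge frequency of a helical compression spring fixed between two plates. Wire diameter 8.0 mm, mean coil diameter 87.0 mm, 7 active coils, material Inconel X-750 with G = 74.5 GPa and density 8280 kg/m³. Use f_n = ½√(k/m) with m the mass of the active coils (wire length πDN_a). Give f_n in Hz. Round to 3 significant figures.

51.0 Hz

k = Gd⁴/(8D³N_a) = (74.5×10³)(8.0⁴)/(8·87.0³·7) = 8.275 N/mm = 8275 N/m
Wire length L = πDN_a = π·87.0·7 = 1913.2 mm
m = ρ·(πd²/4)·L = 8280 × 50.265×10⁻⁶ m² × 1.9132 m = 0.79628 kg
f_n = ½√(k/m) = 0.5·√(8275/0.79628) = 0.5·√(10392) = 50.971 Hz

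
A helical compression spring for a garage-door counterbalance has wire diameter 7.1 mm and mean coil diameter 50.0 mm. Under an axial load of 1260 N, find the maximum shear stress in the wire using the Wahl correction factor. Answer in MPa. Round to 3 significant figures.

543 MPa

Spring index C = D/d = 50.0/7.1 = 7.0423
K_W = (4C−1)/(4C−4) + 0.615/C = 27.169/24.169 + 0.0873 = 1.2115
τ₀ = 8FD/(πd³) = 8·1260·50.0/(π·7.1³) = 504000/1124.4 = 448.23 MPa
τ_max = K·τ₀ = 1.2115 × 448.23 = 543.02 MPa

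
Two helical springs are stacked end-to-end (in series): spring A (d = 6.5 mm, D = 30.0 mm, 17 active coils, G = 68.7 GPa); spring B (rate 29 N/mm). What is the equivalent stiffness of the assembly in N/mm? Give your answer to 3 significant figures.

15.5 N/mm

k_A = Gd⁴/(8D³N_a) = (68.7×10³)(6.5⁴)/(8·30.0³·17) = 33.397 N/mm
Series: 1/k_eq = 1/33.397 + 1/29 = 0.064426; k_eq = 15.522 N/mm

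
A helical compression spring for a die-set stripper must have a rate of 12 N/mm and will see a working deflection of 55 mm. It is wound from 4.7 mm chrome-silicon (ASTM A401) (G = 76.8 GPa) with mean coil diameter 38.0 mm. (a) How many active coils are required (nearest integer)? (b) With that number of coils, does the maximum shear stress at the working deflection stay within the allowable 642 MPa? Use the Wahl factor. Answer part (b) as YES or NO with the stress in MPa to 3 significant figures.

(a) 7 coils; (b) NO, τ_max = 739 MPa

N_a = Gd⁴/(8D³k) = (76.8×10³)(4.7⁴)/(8·38.0³·12) = 7.114 → N_a = 7
Actual rate k = Gd⁴/(8D³·7) = 12.196 N/mm
Working load F = kδ = 12.196·55 = 670.77 N
C = 38.0/4.7 = 8.0851; K_W = (4C−1)/(4C−4)+0.615/C = 1.1819
τ_max = K_W·8FD/(πd³) = 1.1819·625.18 = 738.92 MPa
τ_max > 642 MPa → exceeds allowable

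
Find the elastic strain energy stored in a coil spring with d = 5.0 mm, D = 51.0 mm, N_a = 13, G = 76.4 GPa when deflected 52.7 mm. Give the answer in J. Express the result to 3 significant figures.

4.81 J

k = Gd⁴/(8D³N_a) = (76.4×10³)(5.0⁴)/(8·51.0³·13) = 3.4612 N/mm
U = ½kδ² = 0.5 × 3.4612 × 52.7² = 4806.4 N·mm = 4.8064 J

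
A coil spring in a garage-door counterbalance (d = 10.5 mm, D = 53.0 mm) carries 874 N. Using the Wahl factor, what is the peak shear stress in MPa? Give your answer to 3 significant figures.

133 MPa

Spring index C = D/d = 53.0/10.5 = 5.0476
K_W = (4C−1)/(4C−4) + 0.615/C = 19.190/16.190 + 0.1218 = 1.3071
τ₀ = 8FD/(πd³) = 8·874·53.0/(π·10.5³) = 370576/3636.8 = 101.9 MPa
τ_max = K·τ₀ = 1.3071 × 101.9 = 133.19 MPa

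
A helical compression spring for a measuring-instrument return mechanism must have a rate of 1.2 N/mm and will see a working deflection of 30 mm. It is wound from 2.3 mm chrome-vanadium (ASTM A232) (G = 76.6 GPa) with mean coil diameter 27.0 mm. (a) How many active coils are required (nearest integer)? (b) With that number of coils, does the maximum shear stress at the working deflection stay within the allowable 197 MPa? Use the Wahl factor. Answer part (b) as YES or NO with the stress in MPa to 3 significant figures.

(a) 11 coils; (b) NO, τ_max = 235 MPa

N_a = Gd⁴/(8D³k) = (76.6×10³)(2.3⁴)/(8·27.0³·1.2) = 11.34 → N_a = 11
Actual rate k = Gd⁴/(8D³·11) = 1.2376 N/mm
Working load F = kδ = 1.2376·30 = 37.127 N
C = 27.0/2.3 = 11.7391; K_W = (4C−1)/(4C−4)+0.615/C = 1.1222
τ_max = K_W·8FD/(πd³) = 1.1222·209.8 = 235.44 MPa
τ_max > 197 MPa → exceeds allowable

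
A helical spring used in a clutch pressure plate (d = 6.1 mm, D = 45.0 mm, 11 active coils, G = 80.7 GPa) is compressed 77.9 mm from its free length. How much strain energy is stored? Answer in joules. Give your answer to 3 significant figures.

42.3 J

k = Gd⁴/(8D³N_a) = (80.7×10³)(6.1⁴)/(8·45.0³·11) = 13.934 N/mm
U = ½kδ² = 0.5 × 13.934 × 77.9² = 42278 N·mm = 42.278 J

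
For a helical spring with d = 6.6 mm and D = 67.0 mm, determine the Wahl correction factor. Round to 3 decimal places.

1.143

C = D/d = 67.0/6.6 = 10.1515
K_W = (4C−1)/(4C−4) + 0.615/C = 39.606/36.606 + 0.0606 = 1.1425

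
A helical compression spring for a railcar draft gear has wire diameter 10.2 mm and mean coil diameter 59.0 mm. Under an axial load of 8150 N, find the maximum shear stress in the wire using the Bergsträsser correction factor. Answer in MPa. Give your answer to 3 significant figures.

1440 MPa

Spring index C = D/d = 59.0/10.2 = 5.7843
K_B = (4C+2)/(4C−3) = 25.137/20.137 = 1.2483
τ₀ = 8FD/(πd³) = 8·8150·59.0/(π·10.2³) = 3.8468e+06/3333.9 = 1153.8 MPa
τ_max = K·τ₀ = 1.2483 × 1153.8 = 1440.3 MPa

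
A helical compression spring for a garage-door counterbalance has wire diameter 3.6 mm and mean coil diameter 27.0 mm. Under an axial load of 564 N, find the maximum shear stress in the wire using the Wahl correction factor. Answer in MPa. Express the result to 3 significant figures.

995 MPa

Spring index C = D/d = 27.0/3.6 = 7.5000
K_W = (4C−1)/(4C−4) + 0.615/C = 29.000/26.000 + 0.0820 = 1.1974
τ₀ = 8FD/(πd³) = 8·564·27.0/(π·3.6³) = 121824/146.57 = 831.14 MPa
τ_max = K·τ₀ = 1.1974 × 831.14 = 995.2 MPa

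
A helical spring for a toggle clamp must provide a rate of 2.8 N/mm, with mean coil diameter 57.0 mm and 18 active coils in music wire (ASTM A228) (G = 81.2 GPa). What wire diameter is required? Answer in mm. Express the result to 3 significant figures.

5.51 mm

d = (8D³N_a·k / G)^(1/4) = (8·57.0³·18·2.8 / (81.2×10³))^0.25
  = (919.58)^0.25 = 5.5068 mm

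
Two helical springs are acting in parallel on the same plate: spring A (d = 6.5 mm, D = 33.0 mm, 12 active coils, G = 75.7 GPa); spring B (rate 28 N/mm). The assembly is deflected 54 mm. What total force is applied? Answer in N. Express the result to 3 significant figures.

k_A = Gd⁴/(8D³N_a) = (75.7×10³)(6.5⁴)/(8·33.0³·12) = 39.168 N/mm
Parallel: k_eq = 39.168 + 28 = 67.168 N/mm
F = k_eq·δ = 67.168·54 = 3627.1 N

3630 N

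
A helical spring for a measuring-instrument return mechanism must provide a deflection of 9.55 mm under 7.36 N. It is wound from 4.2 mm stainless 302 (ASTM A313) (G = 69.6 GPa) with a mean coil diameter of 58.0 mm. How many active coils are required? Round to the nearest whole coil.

Required rate k = F/δ = 7.36/9.55 = 0.77068 N/mm
N_a = Gd⁴/(8D³k) = (69.6×10³ × 4.2⁴)/(8 × 58.0³ × 0.77068)
    = 2.16574e+07 / 1.20295e+06 = 18 → 18 coils

18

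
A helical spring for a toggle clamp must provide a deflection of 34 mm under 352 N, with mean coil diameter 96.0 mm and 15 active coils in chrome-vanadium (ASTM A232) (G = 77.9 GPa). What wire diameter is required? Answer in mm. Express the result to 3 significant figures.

Required rate k = F/δ = 352/34 = 10.353 N/mm
d = (8D³N_a·k / G)^(1/4) = (8·96.0³·15·10.353 / (77.9×10³))^0.25
  = (14110)^0.25 = 10.8988 mm

10.9 mm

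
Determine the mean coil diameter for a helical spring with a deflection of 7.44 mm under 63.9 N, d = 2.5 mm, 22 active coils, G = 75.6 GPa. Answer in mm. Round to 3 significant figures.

12.5 mm

Required rate k = F/δ = 63.9/7.44 = 8.5887 N/mm
D = (Gd⁴/(8N_a·k))^(1/3) = (75.6×10³·2.5⁴/(8·22·8.5887))^(1/3)
  = (1953.63)^(1/3) = 12.5011 mm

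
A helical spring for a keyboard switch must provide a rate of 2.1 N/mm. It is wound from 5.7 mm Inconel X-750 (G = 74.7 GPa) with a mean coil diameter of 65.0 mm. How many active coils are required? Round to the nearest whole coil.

N_a = Gd⁴/(8D³k) = (74.7×10³ × 5.7⁴)/(8 × 65.0³ × 2.1)
    = 7.88533e+07 / 4.6137e+06 = 17.09 → 17 coils

17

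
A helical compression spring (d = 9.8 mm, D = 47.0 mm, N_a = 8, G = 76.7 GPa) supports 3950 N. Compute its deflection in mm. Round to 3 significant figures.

k = Gd⁴/(8D³N_a) = (76.7×10³)(9.8⁴)/(8·47.0³·8) = 106.47 N/mm
δ = F/k = 3950 / 106.47 = 37.1 mm

37.1 mm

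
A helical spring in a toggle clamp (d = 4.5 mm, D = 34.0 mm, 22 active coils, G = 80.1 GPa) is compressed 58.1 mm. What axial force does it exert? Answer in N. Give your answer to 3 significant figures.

k = Gd⁴/(8D³N_a) = (80.1×10³)(4.5⁴)/(8·34.0³·22) = 4.7482 N/mm
F = k·δ = 4.7482 × 58.1 = 275.87 N

276 N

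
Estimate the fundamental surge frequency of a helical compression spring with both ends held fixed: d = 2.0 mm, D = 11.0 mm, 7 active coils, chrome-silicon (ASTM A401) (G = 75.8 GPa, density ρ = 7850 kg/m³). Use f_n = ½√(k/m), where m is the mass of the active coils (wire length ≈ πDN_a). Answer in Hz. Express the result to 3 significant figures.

826 Hz

k = Gd⁴/(8D³N_a) = (75.8×10³)(2.0⁴)/(8·11.0³·7) = 16.271 N/mm = 16271 N/m
Wire length L = πDN_a = π·11.0·7 = 241.9 mm
m = ρ·(πd²/4)·L = 7850 × 3.1416×10⁻⁶ m² × 0.2419 m = 0.0059657 kg
f_n = ½√(k/m) = 0.5·√(16271/0.0059657) = 0.5·√(2.7275e+06) = 825.76 Hz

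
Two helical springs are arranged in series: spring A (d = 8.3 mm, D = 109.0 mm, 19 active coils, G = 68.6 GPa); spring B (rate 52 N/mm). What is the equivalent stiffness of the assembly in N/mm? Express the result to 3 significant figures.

1.60 N/mm

k_A = Gd⁴/(8D³N_a) = (68.6×10³)(8.3⁴)/(8·109.0³·19) = 1.6539 N/mm
Series: 1/k_eq = 1/1.6539 + 1/52 = 0.62386; k_eq = 1.6029 N/mm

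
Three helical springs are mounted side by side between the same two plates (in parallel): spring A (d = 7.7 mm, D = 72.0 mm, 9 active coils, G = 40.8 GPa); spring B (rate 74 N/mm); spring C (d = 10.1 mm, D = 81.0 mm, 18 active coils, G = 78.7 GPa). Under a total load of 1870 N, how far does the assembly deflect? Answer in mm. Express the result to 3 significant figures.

20.8 mm

k_A = Gd⁴/(8D³N_a) = (40.8×10³)(7.7⁴)/(8·72.0³·9) = 5.3369 N/mm
k_C = Gd⁴/(8D³N_a) = (78.7×10³)(10.1⁴)/(8·81.0³·18) = 10.701 N/mm
Parallel: k_eq = 5.3369 + 74 + 10.701 = 90.038 N/mm
δ = F/k_eq = 1870/90.038 = 20.769 mm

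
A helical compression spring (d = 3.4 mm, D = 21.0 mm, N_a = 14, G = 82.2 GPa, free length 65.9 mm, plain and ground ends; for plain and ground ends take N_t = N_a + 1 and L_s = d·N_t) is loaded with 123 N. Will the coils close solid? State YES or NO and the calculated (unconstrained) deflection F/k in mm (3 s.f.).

k = Gd⁴/(8D³N_a) = (82.2×10³)(3.4⁴)/(8·21.0³·14) = 10.59 N/mm
N_t = 15; L_s = 3.4·15 = 51 mm; δ_solid = L₀ − L_s = 65.9 − 51 = 14.9 mm
δ = F/k = 123/10.59 = 11.614 mm
δ < δ_solid → spring does not go solid

NO, δ = 11.6 mm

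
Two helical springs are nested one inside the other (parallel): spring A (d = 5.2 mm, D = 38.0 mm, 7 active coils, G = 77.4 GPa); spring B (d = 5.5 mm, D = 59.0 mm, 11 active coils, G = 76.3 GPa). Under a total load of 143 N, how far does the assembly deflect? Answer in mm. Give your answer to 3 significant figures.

k_A = Gd⁴/(8D³N_a) = (77.4×10³)(5.2⁴)/(8·38.0³·7) = 18.417 N/mm
k_B = Gd⁴/(8D³N_a) = (76.3×10³)(5.5⁴)/(8·59.0³·11) = 3.8631 N/mm
Parallel: k_eq = 18.417 + 3.8631 = 22.28 N/mm
δ = F/k_eq = 143/22.28 = 6.4183 mm

6.42 mm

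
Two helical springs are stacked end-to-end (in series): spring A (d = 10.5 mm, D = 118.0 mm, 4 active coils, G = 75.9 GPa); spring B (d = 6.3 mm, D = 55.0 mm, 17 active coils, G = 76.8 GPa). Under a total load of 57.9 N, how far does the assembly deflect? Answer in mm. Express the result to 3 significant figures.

k_A = Gd⁴/(8D³N_a) = (75.9×10³)(10.5⁴)/(8·118.0³·4) = 17.547 N/mm
k_B = Gd⁴/(8D³N_a) = (76.8×10³)(6.3⁴)/(8·55.0³·17) = 5.3468 N/mm
Series: 1/k_eq = 1/17.547 + 1/5.3468 = 0.24402; k_eq = 4.0981 N/mm
δ = F/k_eq = 57.9/4.0981 = 14.129 mm

14.1 mm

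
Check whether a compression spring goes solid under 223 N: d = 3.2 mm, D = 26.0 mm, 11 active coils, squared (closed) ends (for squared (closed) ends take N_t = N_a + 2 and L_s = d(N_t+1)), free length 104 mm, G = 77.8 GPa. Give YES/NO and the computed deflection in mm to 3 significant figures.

k = Gd⁴/(8D³N_a) = (77.8×10³)(3.2⁴)/(8·26.0³·11) = 5.2744 N/mm
N_t = 13; L_s = 3.2·14 = 44.8 mm; δ_solid = L₀ − L_s = 104 − 44.8 = 59.2 mm
δ = F/k = 223/5.2744 = 42.279 mm
δ < δ_solid → spring does not go solid

NO, δ = 42.3 mm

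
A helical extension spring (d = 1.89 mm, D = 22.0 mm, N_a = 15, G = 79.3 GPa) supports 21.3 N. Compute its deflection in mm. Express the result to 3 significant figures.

k = Gd⁴/(8D³N_a) = (79.3×10³)(1.89⁴)/(8·22.0³·15) = 0.7919 N/mm
δ = F/k = 21.3 / 0.7919 = 26.897 mm

26.9 mm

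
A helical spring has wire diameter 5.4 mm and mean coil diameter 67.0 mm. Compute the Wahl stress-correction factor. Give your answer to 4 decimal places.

1.1153

C = D/d = 67.0/5.4 = 12.4074
K_W = (4C−1)/(4C−4) + 0.615/C = 48.630/45.630 + 0.0496 = 1.1153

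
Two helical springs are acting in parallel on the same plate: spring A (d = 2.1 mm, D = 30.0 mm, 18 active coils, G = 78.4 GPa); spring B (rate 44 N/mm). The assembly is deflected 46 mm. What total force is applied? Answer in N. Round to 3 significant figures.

2040 N

k_A = Gd⁴/(8D³N_a) = (78.4×10³)(2.1⁴)/(8·30.0³·18) = 0.39216 N/mm
Parallel: k_eq = 0.39216 + 44 = 44.392 N/mm
F = k_eq·δ = 44.392·46 = 2042 N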